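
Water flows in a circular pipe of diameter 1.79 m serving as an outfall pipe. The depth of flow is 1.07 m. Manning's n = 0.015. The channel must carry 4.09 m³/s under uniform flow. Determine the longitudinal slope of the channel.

For a circular section of diameter D = 1.79 m at depth y = 1.07 m, the central angle is θ = 2 arccos(1 − 2y/D) = 3.535 rad. Then A = (D²/8)(θ − sin θ) = 1.569 m² and P = Dθ/2 = 3.164 m.
Hydraulic radius R = A/P = 1.569/3.164 = 0.496 m.
From Manning's equation, S = [nQ / (1 A R^(2/3))]² = [0.015 × 4.09 / (1 × 1.569 × 0.496^(2/3))]² = 0.00389.

S = 0.00389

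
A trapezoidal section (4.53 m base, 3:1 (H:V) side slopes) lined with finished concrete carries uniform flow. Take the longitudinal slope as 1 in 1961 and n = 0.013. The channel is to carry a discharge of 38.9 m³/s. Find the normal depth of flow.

y_n = 1.93 m

Manning's equation rearranged: A R^(2/3) = nQ / (1·√S) = 0.013 × 38.9 / (√0.0005099) = 22.39.
Trying y = 1.5 m: A R^(2/3) = 13.24 — short.
Trying y = 2.18 m: A R^(2/3) = 29 — over.
Trying y = 1.93 m: A R^(2/3) = 22.37 — close enough.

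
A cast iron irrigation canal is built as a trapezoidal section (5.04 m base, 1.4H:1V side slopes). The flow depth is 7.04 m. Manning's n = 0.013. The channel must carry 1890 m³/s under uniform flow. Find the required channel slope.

With bottom width b = 5.04 m and side slope z = 1.4: A = (b + zy)y = (5.04 + 1.4×7.04)×7.04 = 104.9 m²; P = b + 2y√(1+z²) = 5.04 + 2×7.04×1.72 = 29.26 m.
Hydraulic radius R = A/P = 104.9/29.26 = 3.583 m.
From Manning's equation, S = [nQ / (1 A R^(2/3))]² = [0.013 × 1890 / (1 × 104.9 × 3.583^(2/3))]² = 0.01.

S = 0.01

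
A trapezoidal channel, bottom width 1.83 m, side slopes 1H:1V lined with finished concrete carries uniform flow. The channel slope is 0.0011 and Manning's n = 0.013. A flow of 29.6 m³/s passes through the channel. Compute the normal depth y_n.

Manning's equation rearranged: A R^(2/3) = nQ / (1·√S) = 0.013 × 29.6 / (√0.0011) = 11.6.
Trying y = 1.92 m: A R^(2/3) = 7.16 — low.
Trying y = 2.76 m: A R^(2/3) = 15.2 — high.
Trying y = 2.43 m: A R^(2/3) = 11.62 — close enough.

y_n = 2.43 m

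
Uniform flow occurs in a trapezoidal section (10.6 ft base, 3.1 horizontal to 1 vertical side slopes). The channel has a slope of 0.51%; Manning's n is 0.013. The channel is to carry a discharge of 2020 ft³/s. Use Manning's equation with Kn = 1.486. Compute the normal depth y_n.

y_n = 4.78 ft

Manning's equation rearranged: A R^(2/3) = nQ / (1.486·√S) = 0.013 × 2020 / (1.486 × √0.0051) = 247.5.
Trying y = 5.47 ft: A R^(2/3) = 331.4 — over.
Trying y = 4.78 ft: A R^(2/3) = 247.7 — close enough.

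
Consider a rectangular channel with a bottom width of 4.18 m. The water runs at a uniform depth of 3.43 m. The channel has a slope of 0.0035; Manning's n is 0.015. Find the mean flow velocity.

Flow area A = b·y = 4.18 × 3.43 = 14.34 m². Wetted perimeter P = b + 2y = 4.18 + 2×3.43 = 11.04 m.
Hydraulic radius R = A/P = 14.34/11.04 = 1.299 m.
From Manning's equation, V = (1/n) R^(2/3) S^(1/2) = (1/0.015) × 1.299^(2/3) × 0.0035^(1/2) = 4.69 m/s.

V = 4.69 m/s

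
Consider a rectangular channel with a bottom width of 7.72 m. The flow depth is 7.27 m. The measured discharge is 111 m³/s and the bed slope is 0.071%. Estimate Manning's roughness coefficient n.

n = 0.025

Flow area A = b·y = 7.72 × 7.27 = 56.12 m². Wetted perimeter P = b + 2y = 7.72 + 2×7.27 = 22.26 m.
Hydraulic radius R = A/P = 56.12/22.26 = 2.521 m.
Rearranging Manning's equation: n = (1/Q) A R^(2/3) S^(1/2) = (1/111) × 56.12 × 2.521^(2/3) × √0.00071 = 0.025.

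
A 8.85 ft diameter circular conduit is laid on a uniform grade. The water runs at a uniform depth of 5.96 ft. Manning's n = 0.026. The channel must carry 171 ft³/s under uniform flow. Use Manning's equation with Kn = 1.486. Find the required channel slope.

S = 0.0013

For a circular section of diameter D = 8.85 ft at depth y = 5.96 ft, the central angle is θ = 2 arccos(1 − 2y/D) = 3.85 rad. Then A = (D²/8)(θ − sin θ) = 44.06 ft² and P = Dθ/2 = 17.04 ft.
Hydraulic radius R = A/P = 44.06/17.04 = 2.586 ft.
From Manning's equation, S = [nQ / (1.486 A R^(2/3))]² = [0.026 × 171 / (1.486 × 44.06 × 2.586^(2/3))]² = 0.0013.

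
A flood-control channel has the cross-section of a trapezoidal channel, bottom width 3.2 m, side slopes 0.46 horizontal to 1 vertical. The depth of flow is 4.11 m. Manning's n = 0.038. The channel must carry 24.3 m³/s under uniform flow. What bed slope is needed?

S = 0.000954

With bottom width b = 3.2 m and side slope z = 0.46: A = (b + zy)y = (3.2 + 0.46×4.11)×4.11 = 20.92 m²; P = b + 2y√(1+z²) = 3.2 + 2×4.11×1.101 = 12.25 m.
Hydraulic radius R = A/P = 20.92/12.25 = 1.708 m.
From Manning's equation, S = [nQ / (1 A R^(2/3))]² = [0.038 × 24.3 / (1 × 20.92 × 1.708^(2/3))]² = 0.000954.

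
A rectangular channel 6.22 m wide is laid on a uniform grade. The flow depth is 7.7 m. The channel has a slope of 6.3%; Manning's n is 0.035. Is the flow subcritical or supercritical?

supercritical

Flow area A = b·y = 6.22 × 7.7 = 47.89 m². Wetted perimeter P = b + 2y = 6.22 + 2×7.7 = 21.62 m.
Hydraulic radius R = A/P = 47.89/21.62 = 2.215 m.
V = (1/n) R^(2/3) √S = (1/0.035) × 2.215^(2/3) × √0.063 = 12.19 m/s. Hydraulic depth D_h = A/T = 47.89/6.22 = 7.7 m.
Froude number Fr = V/√(g·D_h) = 12.19/√(9.81×7.7) = 1.4, which is greater than 1, so the flow is supercritical.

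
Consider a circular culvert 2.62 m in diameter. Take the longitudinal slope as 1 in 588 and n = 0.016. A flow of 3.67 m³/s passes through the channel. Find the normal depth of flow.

y_n = 1.07 m

Manning's equation rearranged: A R^(2/3) = nQ / (1·√S) = 0.016 × 3.67 / (√0.001701) = 1.424.
Trying y = 0.855 m: A R^(2/3) = 0.9362 — too small.
Trying y = 1.24 m: A R^(2/3) = 1.85 — too large.
Trying y = 1.07 m: A R^(2/3) = 1.423 — close enough.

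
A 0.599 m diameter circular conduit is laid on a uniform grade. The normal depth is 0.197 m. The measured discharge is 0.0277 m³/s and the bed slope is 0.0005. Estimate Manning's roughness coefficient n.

For a circular section of diameter D = 0.599 m at depth y = 0.197 m, the central angle is θ = 2 arccos(1 − 2y/D) = 2.443 rad. Then A = (D²/8)(θ − sin θ) = 0.08072 m² and P = Dθ/2 = 0.7317 m.
Hydraulic radius R = A/P = 0.08072/0.7317 = 0.1103 m.
Rearranging Manning's equation: n = (1/Q) A R^(2/3) S^(1/2) = (1/0.0277) × 0.08072 × 0.1103^(2/3) × √0.0005 = 0.015.

n = 0.015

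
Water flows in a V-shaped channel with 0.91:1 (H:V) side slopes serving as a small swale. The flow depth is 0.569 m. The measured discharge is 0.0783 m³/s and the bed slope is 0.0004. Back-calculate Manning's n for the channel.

n = 0.025

For a triangular section with side slope z = 0.91: A = zy² = 0.91×0.569² = 0.2946 m²; P = 2y√(1+z²) = 2×0.569×1.352 = 1.539 m.
Hydraulic radius R = A/P = 0.2946/1.539 = 0.1915 m.
Rearranging Manning's equation: n = (1/Q) A R^(2/3) S^(1/2) = (1/0.0783) × 0.2946 × 0.1915^(2/3) × √0.0004 = 0.025.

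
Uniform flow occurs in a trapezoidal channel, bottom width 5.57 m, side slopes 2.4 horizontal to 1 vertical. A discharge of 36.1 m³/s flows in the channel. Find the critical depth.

At critical depth, Q² T / (g A³) = 1, i.e. A³/T = Q²/g = 36.1²/9.81 = 132.8.
Try y = 0.93 m: A³/T = 38.07 — low.
Try y = 1.61 m: A³/T = 263.5 — high.
Try y = 1.33 m: A³/T = 132.4 — close enough.

y_c = 1.33 m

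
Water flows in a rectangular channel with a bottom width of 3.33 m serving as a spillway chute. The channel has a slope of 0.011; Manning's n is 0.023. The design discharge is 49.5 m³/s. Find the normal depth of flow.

Manning's equation rearranged: A R^(2/3) = nQ / (1·√S) = 0.023 × 49.5 / (√0.011) = 10.86.
Try y = 3.9 m: A R^(2/3) = 14.39 — over.
Try y = 2.11 m: A R^(2/3) = 6.698 — short.
Try y = 3.09 m: A R^(2/3) = 10.84 — ≈ 10.86.

y_n = 3.09 m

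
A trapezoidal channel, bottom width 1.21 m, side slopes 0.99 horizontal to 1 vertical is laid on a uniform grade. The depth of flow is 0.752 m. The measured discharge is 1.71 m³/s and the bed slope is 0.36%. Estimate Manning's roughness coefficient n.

n = 0.0299

With bottom width b = 1.21 m and side slope z = 0.99: A = (b + zy)y = (1.21 + 0.99×0.752)×0.752 = 1.47 m²; P = b + 2y√(1+z²) = 1.21 + 2×0.752×1.407 = 3.326 m.
Hydraulic radius R = A/P = 1.47/3.326 = 0.4419 m.
Rearranging Manning's equation: n = (1/Q) A R^(2/3) S^(1/2) = (1/1.71) × 1.47 × 0.4419^(2/3) × √0.0036 = 0.0299.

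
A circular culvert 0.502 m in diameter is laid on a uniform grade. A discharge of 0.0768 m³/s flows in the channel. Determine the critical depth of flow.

At critical depth, Q² T / (g A³) = 1, i.e. A³/T = Q²/g = 0.0768²/9.81 = 0.0006012.
At y = 0.15 m: A³/T = 0.0002665 — too small.
At y = 0.185 m: A³/T = 0.0005994 — matches.

y_c = 0.185 m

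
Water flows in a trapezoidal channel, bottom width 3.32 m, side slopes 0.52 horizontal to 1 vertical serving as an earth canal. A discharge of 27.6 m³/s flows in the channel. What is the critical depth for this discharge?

y_c = 1.74 m

At critical depth, Q² T / (g A³) = 1, i.e. A³/T = Q²/g = 27.6²/9.81 = 77.65.
Trying y = 2.12 m: A³/T = 149.2 — over.
Trying y = 1.38 m: A³/T = 36.38 — short.
Trying y = 1.74 m: A³/T = 77.44 — matches.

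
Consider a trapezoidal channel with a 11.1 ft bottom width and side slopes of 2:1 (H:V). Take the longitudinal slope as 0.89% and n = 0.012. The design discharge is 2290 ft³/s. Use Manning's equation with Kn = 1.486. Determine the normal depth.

y_n = 4.65 ft

Manning's equation rearranged: A R^(2/3) = nQ / (1.486·√S) = 0.012 × 2290 / (1.486 × √0.0089) = 196.
Try y = 5.84 ft: A R^(2/3) = 311 — over.
Try y = 4.65 ft: A R^(2/3) = 196.2 — close enough.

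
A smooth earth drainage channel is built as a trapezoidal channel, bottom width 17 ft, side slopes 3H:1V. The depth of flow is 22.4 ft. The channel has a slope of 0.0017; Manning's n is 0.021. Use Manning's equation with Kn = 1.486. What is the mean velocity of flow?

With bottom width b = 17 ft and side slope z = 3: A = (b + zy)y = (17 + 3×22.4)×22.4 = 1886 ft²; P = b + 2y√(1+z²) = 17 + 2×22.4×3.162 = 158.7 ft.
Hydraulic radius R = A/P = 1886/158.7 = 11.89 ft.
From Manning's equation, V = (1.486/n) R^(2/3) S^(1/2) = (1.486/0.021) × 11.89^(2/3) × 0.0017^(1/2) = 15.2 ft/s.

V = 15.2 ft/s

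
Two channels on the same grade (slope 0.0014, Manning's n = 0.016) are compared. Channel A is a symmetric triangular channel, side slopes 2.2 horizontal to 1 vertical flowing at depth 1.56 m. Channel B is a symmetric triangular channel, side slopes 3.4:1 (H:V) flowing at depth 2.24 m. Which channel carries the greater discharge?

channel B

Channel A: For a triangular section with side slope z = 2.2: A = zy² = 2.2×1.56² = 5.354 m²; P = 2y√(1+z²) = 2×1.56×2.417 = 7.54 m. Hydraulic radius R = A/P = 5.354/7.54 = 0.7101 m. Q_A = (1/0.016)·5.354·0.7101^(2/3)·√0.0014 = 9.965 m³/s.
Channel B: For a triangular section with side slope z = 3.4: A = zy² = 3.4×2.24² = 17.06 m²; P = 2y√(1+z²) = 2×2.24×3.544 = 15.88 m. Hydraulic radius R = A/P = 17.06/15.88 = 1.074 m. Q_B = (1/0.016)·17.06·1.074^(2/3)·√0.0014 = 41.85 m³/s.
Q_A = 9.965 m³/s vs Q_B = 41.85 m³/s, so channel B carries more.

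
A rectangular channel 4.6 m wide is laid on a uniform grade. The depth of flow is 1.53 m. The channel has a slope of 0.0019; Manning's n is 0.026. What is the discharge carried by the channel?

Q = 11.2 m³/s

Flow area A = b·y = 4.6 × 1.53 = 7.038 m². Wetted perimeter P = b + 2y = 4.6 + 2×1.53 = 7.66 m.
Hydraulic radius R = A/P = 7.038/7.66 = 0.9188 m.
Manning's equation: Q = (1/n) A R^(2/3) S^(1/2) = (1/0.026) × 7.038 × 0.9188^(2/3) × 0.0019^(1/2) = 11.2 m³/s.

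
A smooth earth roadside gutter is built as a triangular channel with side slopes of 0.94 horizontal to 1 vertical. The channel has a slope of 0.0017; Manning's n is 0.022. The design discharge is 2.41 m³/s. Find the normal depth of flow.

Manning's equation rearranged: A R^(2/3) = nQ / (1·√S) = 0.022 × 2.41 / (√0.0017) = 1.286.
At y = 1.87 m: A R^(2/3) = 2.442 — too large.
At y = 1.25 m: A R^(2/3) = 0.8342 — too small.
At y = 1.47 m: A R^(2/3) = 1.285 — ≈ 1.286.

y_n = 1.47 m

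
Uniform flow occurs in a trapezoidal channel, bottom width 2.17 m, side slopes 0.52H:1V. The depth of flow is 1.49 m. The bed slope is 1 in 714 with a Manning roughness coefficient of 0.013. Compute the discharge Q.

With bottom width b = 2.17 m and side slope z = 0.52: A = (b + zy)y = (2.17 + 0.52×1.49)×1.49 = 4.388 m²; P = b + 2y√(1+z²) = 2.17 + 2×1.49×1.127 = 5.529 m.
Hydraulic radius R = A/P = 4.388/5.529 = 0.7936 m.
Manning's equation: Q = (1/n) A R^(2/3) S^(1/2) = (1/0.013) × 4.388 × 0.7936^(2/3) × 0.001401^(1/2) = 10.8 m³/s.

Q = 10.8 m³/s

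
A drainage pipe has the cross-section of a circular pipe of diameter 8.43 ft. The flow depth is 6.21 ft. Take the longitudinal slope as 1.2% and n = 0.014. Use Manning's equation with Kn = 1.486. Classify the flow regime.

supercritical

For a circular section of diameter D = 8.43 ft at depth y = 6.21 ft, the central angle is θ = 2 arccos(1 − 2y/D) = 4.128 rad. Then A = (D²/8)(θ − sin θ) = 44.07 ft² and P = Dθ/2 = 17.4 ft.
Hydraulic radius R = A/P = 44.07/17.4 = 2.533 ft.
V = (1.486/n) R^(2/3) √S = (1.486/0.014) × 2.533^(2/3) × √0.012 = 21.61 ft/s. Hydraulic depth D_h = A/T = 44.07/7.426 = 5.935 ft.
Froude number Fr = V/√(g·D_h) = 21.61/√(32.2×5.935) = 1.56, which is greater than 1, so the flow is supercritical.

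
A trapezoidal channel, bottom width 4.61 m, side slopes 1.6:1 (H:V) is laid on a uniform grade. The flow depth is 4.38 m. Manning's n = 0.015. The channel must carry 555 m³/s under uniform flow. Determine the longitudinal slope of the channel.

With bottom width b = 4.61 m and side slope z = 1.6: A = (b + zy)y = (4.61 + 1.6×4.38)×4.38 = 50.89 m²; P = b + 2y√(1+z²) = 4.61 + 2×4.38×1.887 = 21.14 m.
Hydraulic radius R = A/P = 50.89/21.14 = 2.407 m.
From Manning's equation, S = [nQ / (1 A R^(2/3))]² = [0.015 × 555 / (1 × 50.89 × 2.407^(2/3))]² = 0.0083.

S = 0.0083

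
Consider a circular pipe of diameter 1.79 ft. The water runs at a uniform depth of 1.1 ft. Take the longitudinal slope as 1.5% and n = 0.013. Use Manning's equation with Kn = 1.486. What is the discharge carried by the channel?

For a circular section of diameter D = 1.79 ft at depth y = 1.1 ft, the central angle is θ = 2 arccos(1 − 2y/D) = 3.604 rad. Then A = (D²/8)(θ − sin θ) = 1.622 ft² and P = Dθ/2 = 3.225 ft.
Hydraulic radius R = A/P = 1.622/3.225 = 0.5029 ft.
Manning's equation: Q = (1.486/n) A R^(2/3) S^(1/2) = (1.486/0.013) × 1.622 × 0.5029^(2/3) × 0.015^(1/2) = 14.4 ft³/s.

Q = 14.4 ft³/s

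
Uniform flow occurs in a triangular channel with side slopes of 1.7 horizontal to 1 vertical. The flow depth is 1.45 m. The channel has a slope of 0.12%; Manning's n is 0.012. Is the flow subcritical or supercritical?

For a triangular section with side slope z = 1.7: A = zy² = 1.7×1.45² = 3.574 m²; P = 2y√(1+z²) = 2×1.45×1.972 = 5.72 m.
Hydraulic radius R = A/P = 3.574/5.72 = 0.6249 m.
V = (1/n) R^(2/3) √S = (1/0.012) × 0.6249^(2/3) × √0.0012 = 2.11 m/s. Hydraulic depth D_h = A/T = 3.574/4.93 = 0.725 m.
Froude number Fr = V/√(g·D_h) = 2.11/√(9.81×0.725) = 0.791, which is less than 1, so the flow is subcritical.

subcritical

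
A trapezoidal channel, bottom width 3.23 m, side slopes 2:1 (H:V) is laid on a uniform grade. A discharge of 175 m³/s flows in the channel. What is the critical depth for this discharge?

y_c = 3.63 m

At critical depth, Q² T / (g A³) = 1, i.e. A³/T = Q²/g = 175²/9.81 = 3122.
Trying y = 2.57 m: A³/T = 736.8 — short.
Trying y = 3.63 m: A³/T = 3111 — close enough.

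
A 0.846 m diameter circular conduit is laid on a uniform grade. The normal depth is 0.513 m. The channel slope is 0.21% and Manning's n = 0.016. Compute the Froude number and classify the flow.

For a circular section of diameter D = 0.846 m at depth y = 0.513 m, the central angle is θ = 2 arccos(1 − 2y/D) = 3.57 rad. Then A = (D²/8)(θ − sin θ) = 0.3566 m² and P = Dθ/2 = 1.51 m.
Hydraulic radius R = A/P = 0.3566/1.51 = 0.2361 m.
V = (1/n) R^(2/3) √S = (1/0.016) × 0.2361^(2/3) × √0.0021 = 1.094 m/s. Hydraulic depth D_h = A/T = 0.3566/0.8266 = 0.4314 m.
Froude number Fr = V/√(g·D_h) = 1.094/√(9.81×0.4314) = 0.532, which is less than 1, so the flow is subcritical.

subcritical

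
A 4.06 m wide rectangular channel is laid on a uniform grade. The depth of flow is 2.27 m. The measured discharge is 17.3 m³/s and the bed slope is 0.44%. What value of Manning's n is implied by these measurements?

n = 0.037

Flow area A = b·y = 4.06 × 2.27 = 9.216 m². Wetted perimeter P = b + 2y = 4.06 + 2×2.27 = 8.6 m.
Hydraulic radius R = A/P = 9.216/8.6 = 1.072 m.
Rearranging Manning's equation: n = (1/Q) A R^(2/3) S^(1/2) = (1/17.3) × 9.216 × 1.072^(2/3) × √0.0044 = 0.037.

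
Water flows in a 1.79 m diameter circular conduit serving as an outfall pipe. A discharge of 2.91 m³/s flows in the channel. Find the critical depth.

At critical depth, Q² T / (g A³) = 1, i.e. A³/T = Q²/g = 2.91²/9.81 = 0.8632.
Trying y = 1.06 m: A³/T = 2.125 — high.
Trying y = 0.641 m: A³/T = 0.3094 — low.
Trying y = 0.837 m: A³/T = 0.8615 — close enough.

y_c = 0.837 m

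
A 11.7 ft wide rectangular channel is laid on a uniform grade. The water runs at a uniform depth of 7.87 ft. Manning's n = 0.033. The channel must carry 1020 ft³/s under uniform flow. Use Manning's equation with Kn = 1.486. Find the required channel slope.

Flow area A = b·y = 11.7 × 7.87 = 92.08 ft². Wetted perimeter P = b + 2y = 11.7 + 2×7.87 = 27.44 ft.
Hydraulic radius R = A/P = 92.08/27.44 = 3.356 ft.
From Manning's equation, S = [nQ / (1.486 A R^(2/3))]² = [0.033 × 1020 / (1.486 × 92.08 × 3.356^(2/3))]² = 0.012.

S = 0.012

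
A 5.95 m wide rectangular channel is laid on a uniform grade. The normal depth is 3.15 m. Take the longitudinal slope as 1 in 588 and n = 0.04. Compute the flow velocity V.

V = 1.37 m/s

Flow area A = b·y = 5.95 × 3.15 = 18.74 m². Wetted perimeter P = b + 2y = 5.95 + 2×3.15 = 12.25 m.
Hydraulic radius R = A/P = 18.74/12.25 = 1.53 m.
From Manning's equation, V = (1/n) R^(2/3) S^(1/2) = (1/0.04) × 1.53^(2/3) × 0.001701^(1/2) = 1.37 m/s.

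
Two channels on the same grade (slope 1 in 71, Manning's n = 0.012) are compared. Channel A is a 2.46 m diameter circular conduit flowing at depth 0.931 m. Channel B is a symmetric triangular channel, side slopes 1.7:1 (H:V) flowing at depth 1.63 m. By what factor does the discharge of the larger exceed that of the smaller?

3.41

Channel A: For a circular section of diameter D = 2.46 m at depth y = 0.931 m, the central angle is θ = 2 arccos(1 − 2y/D) = 2.65 rad. Then A = (D²/8)(θ − sin θ) = 1.648 m² and P = Dθ/2 = 3.26 m. Hydraulic radius R = A/P = 1.648/3.26 = 0.5056 m. Q_A = (1/0.012)·1.648·0.5056^(2/3)·√0.01408 = 10.34 m³/s.
Channel B: For a triangular section with side slope z = 1.7: A = zy² = 1.7×1.63² = 4.517 m²; P = 2y√(1+z²) = 2×1.63×1.972 = 6.43 m. Hydraulic radius R = A/P = 4.517/6.43 = 0.7025 m. Q_B = (1/0.012)·4.517·0.7025^(2/3)·√0.01408 = 35.3 m³/s.
The larger discharge is 35.3 m³/s and the smaller is 10.34 m³/s; the ratio is 3.41.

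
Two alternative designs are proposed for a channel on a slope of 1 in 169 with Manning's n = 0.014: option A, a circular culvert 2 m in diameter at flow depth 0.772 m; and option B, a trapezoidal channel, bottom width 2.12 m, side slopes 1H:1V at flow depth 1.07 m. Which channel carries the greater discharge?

channel B

Channel A: For a circular section of diameter D = 2 m at depth y = 0.772 m, the central angle is θ = 2 arccos(1 − 2y/D) = 2.682 rad. Then A = (D²/8)(θ − sin θ) = 1.119 m² and P = Dθ/2 = 2.682 m. Hydraulic radius R = A/P = 1.119/2.682 = 0.4172 m. Q_A = (1/0.014)·1.119·0.4172^(2/3)·√0.005917 = 3.432 m³/s.
Channel B: With bottom width b = 2.12 m and side slope z = 1: A = (b + zy)y = (2.12 + 1×1.07)×1.07 = 3.413 m²; P = b + 2y√(1+z²) = 2.12 + 2×1.07×1.414 = 5.146 m. Hydraulic radius R = A/P = 3.413/5.146 = 0.6632 m. Q_B = (1/0.014)·3.413·0.6632^(2/3)·√0.005917 = 14.26 m³/s.
Q_A = 3.432 m³/s vs Q_B = 14.26 m³/s, so channel B carries more.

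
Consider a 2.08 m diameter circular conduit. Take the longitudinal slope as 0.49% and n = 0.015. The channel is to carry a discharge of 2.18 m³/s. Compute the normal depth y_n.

y_n = 0.651 m

Manning's equation rearranged: A R^(2/3) = nQ / (1·√S) = 0.015 × 2.18 / (√0.0049) = 0.4671.
Trying y = 0.571 m: A R^(2/3) = 0.362 — short.
Trying y = 0.825 m: A R^(2/3) = 0.7291 — over.
Trying y = 0.651 m: A R^(2/3) = 0.4669 — ≈ 0.4671.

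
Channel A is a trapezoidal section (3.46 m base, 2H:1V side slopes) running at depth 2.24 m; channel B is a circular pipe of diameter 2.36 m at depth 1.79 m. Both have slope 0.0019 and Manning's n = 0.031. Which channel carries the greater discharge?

channel A

Channel A: With bottom width b = 3.46 m and side slope z = 2: A = (b + zy)y = (3.46 + 2×2.24)×2.24 = 17.79 m²; P = b + 2y√(1+z²) = 3.46 + 2×2.24×2.236 = 13.48 m. Hydraulic radius R = A/P = 17.79/13.48 = 1.32 m. Q_A = (1/0.031)·17.79·1.32^(2/3)·√0.0019 = 30.09 m³/s.
Channel B: For a circular section of diameter D = 2.36 m at depth y = 1.79 m, the central angle is θ = 2 arccos(1 − 2y/D) = 4.228 rad. Then A = (D²/8)(θ − sin θ) = 3.56 m² and P = Dθ/2 = 4.989 m. Hydraulic radius R = A/P = 3.56/4.989 = 0.7135 m. Q_B = (1/0.031)·3.56·0.7135^(2/3)·√0.0019 = 3.997 m³/s.
Q_A = 30.09 m³/s vs Q_B = 3.997 m³/s, so channel A carries more.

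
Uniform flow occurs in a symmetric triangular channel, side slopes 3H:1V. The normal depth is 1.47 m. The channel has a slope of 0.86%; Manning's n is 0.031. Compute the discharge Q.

Q = 15.2 m³/s

For a triangular section with side slope z = 3: A = zy² = 3×1.47² = 6.483 m²; P = 2y√(1+z²) = 2×1.47×3.162 = 9.297 m.
Hydraulic radius R = A/P = 6.483/9.297 = 0.6973 m.
Manning's equation: Q = (1/n) A R^(2/3) S^(1/2) = (1/0.031) × 6.483 × 0.6973^(2/3) × 0.0086^(1/2) = 15.2 m³/s.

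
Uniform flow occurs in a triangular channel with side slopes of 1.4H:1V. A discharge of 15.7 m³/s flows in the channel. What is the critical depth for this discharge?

At critical depth, Q² T / (g A³) = 1, i.e. A³/T = Q²/g = 15.7²/9.81 = 25.13.
Try y = 1.37 m: A³/T = 4.73 — low.
Try y = 2.09 m: A³/T = 39.08 — high.
Try y = 1.91 m: A³/T = 24.91 — close enough.

y_c = 1.91 m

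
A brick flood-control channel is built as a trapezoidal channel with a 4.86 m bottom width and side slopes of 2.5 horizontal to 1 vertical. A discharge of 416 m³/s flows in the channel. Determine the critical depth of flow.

y_c = 4.76 m

At critical depth, Q² T / (g A³) = 1, i.e. A³/T = Q²/g = 416²/9.81 = 17640.
Trying y = 3.38 m: A³/T = 4184 — short.
Trying y = 5.54 m: A³/T = 34200 — over.
Trying y = 4.76 m: A³/T = 17720 — ≈ 17640.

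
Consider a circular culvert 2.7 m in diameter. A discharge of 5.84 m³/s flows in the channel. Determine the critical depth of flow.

y_c = 1.06 m

At critical depth, Q² T / (g A³) = 1, i.e. A³/T = Q²/g = 5.84²/9.81 = 3.477.
Try y = 0.826 m: A³/T = 1.314 — short.
Try y = 1.31 m: A³/T = 7.746 — over.
Try y = 1.06 m: A³/T = 3.441 — close enough.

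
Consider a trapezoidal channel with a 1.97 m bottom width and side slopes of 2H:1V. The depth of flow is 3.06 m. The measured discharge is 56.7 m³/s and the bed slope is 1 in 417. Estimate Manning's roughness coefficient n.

n = 0.029

With bottom width b = 1.97 m and side slope z = 2: A = (b + zy)y = (1.97 + 2×3.06)×3.06 = 24.76 m²; P = b + 2y√(1+z²) = 1.97 + 2×3.06×2.236 = 15.65 m.
Hydraulic radius R = A/P = 24.76/15.65 = 1.581 m.
Rearranging Manning's equation: n = (1/Q) A R^(2/3) S^(1/2) = (1/56.7) × 24.76 × 1.581^(2/3) × √0.002398 = 0.029.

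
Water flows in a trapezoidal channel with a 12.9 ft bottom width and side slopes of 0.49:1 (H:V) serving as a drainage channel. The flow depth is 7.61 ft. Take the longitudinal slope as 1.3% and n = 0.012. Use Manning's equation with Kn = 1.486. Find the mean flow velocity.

With bottom width b = 12.9 ft and side slope z = 0.49: A = (b + zy)y = (12.9 + 0.49×7.61)×7.61 = 126.5 ft²; P = b + 2y√(1+z²) = 12.9 + 2×7.61×1.114 = 29.85 ft.
Hydraulic radius R = A/P = 126.5/29.85 = 4.24 ft.
From Manning's equation, V = (1.486/n) R^(2/3) S^(1/2) = (1.486/0.012) × 4.24^(2/3) × 0.013^(1/2) = 37 ft/s.

V = 37 ft/s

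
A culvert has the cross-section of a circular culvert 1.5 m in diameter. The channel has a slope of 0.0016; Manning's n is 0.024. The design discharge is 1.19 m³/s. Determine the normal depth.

Manning's equation rearranged: A R^(2/3) = nQ / (1·√S) = 0.024 × 1.19 / (√0.0016) = 0.714.
At y = 0.891 m: A R^(2/3) = 0.6079 — short.
At y = 0.994 m: A R^(2/3) = 0.7143 — matches.

y_n = 0.994 m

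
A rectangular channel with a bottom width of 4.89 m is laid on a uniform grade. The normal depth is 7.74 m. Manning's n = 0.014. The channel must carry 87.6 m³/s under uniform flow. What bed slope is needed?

Flow area A = b·y = 4.89 × 7.74 = 37.85 m². Wetted perimeter P = b + 2y = 4.89 + 2×7.74 = 20.37 m.
Hydraulic radius R = A/P = 37.85/20.37 = 1.858 m.
From Manning's equation, S = [nQ / (1 A R^(2/3))]² = [0.014 × 87.6 / (1 × 37.85 × 1.858^(2/3))]² = 0.00046.

S = 0.00046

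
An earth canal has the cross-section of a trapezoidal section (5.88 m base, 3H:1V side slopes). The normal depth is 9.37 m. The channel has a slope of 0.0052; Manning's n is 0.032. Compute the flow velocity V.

V = 6.49 m/s

With bottom width b = 5.88 m and side slope z = 3: A = (b + zy)y = (5.88 + 3×9.37)×9.37 = 318.5 m²; P = b + 2y√(1+z²) = 5.88 + 2×9.37×3.162 = 65.14 m.
Hydraulic radius R = A/P = 318.5/65.14 = 4.889 m.
From Manning's equation, V = (1/n) R^(2/3) S^(1/2) = (1/0.032) × 4.889^(2/3) × 0.0052^(1/2) = 6.49 m/s.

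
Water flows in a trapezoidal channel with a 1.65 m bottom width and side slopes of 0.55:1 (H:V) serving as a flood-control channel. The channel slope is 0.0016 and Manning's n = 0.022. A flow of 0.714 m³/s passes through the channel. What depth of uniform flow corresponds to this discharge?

y_n = 0.446 m

Manning's equation rearranged: A R^(2/3) = nQ / (1·√S) = 0.022 × 0.714 / (√0.0016) = 0.3927.
Try y = 0.51 m: A R^(2/3) = 0.4888 — over.
Try y = 0.334 m: A R^(2/3) = 0.2456 — short.
Try y = 0.446 m: A R^(2/3) = 0.3929 — close enough.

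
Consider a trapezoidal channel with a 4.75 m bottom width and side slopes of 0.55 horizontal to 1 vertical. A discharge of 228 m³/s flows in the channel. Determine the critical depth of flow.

y_c = 5.04 m

At critical depth, Q² T / (g A³) = 1, i.e. A³/T = Q²/g = 228²/9.81 = 5299.
Trying y = 3.51 m: A³/T = 1497 — too small.
Trying y = 5.59 m: A³/T = 7677 — too large.
Trying y = 5.04 m: A³/T = 5293 — matches.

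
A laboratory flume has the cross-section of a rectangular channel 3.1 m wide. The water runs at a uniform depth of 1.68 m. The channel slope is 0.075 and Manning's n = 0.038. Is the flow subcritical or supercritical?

supercritical

Flow area A = b·y = 3.1 × 1.68 = 5.208 m². Wetted perimeter P = b + 2y = 3.1 + 2×1.68 = 6.46 m.
Hydraulic radius R = A/P = 5.208/6.46 = 0.8062 m.
V = (1/n) R^(2/3) √S = (1/0.038) × 0.8062^(2/3) × √0.075 = 6.243 m/s. Hydraulic depth D_h = A/T = 5.208/3.1 = 1.68 m.
Froude number Fr = V/√(g·D_h) = 6.243/√(9.81×1.68) = 1.54, which is greater than 1, so the flow is supercritical.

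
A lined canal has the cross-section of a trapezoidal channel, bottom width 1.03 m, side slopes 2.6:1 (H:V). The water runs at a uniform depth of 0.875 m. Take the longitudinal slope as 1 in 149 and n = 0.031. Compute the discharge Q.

Q = 4.75 m³/s

With bottom width b = 1.03 m and side slope z = 2.6: A = (b + zy)y = (1.03 + 2.6×0.875)×0.875 = 2.892 m²; P = b + 2y√(1+z²) = 1.03 + 2×0.875×2.786 = 5.905 m.
Hydraulic radius R = A/P = 2.892/5.905 = 0.4897 m.
Manning's equation: Q = (1/n) A R^(2/3) S^(1/2) = (1/0.031) × 2.892 × 0.4897^(2/3) × 0.006711^(1/2) = 4.75 m³/s.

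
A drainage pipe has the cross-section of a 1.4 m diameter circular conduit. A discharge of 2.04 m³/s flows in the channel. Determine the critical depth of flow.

y_c = 0.75 m

At critical depth, Q² T / (g A³) = 1, i.e. A³/T = Q²/g = 2.04²/9.81 = 0.4242.
At y = 0.957 m: A³/T = 1.082 — over.
At y = 0.75 m: A³/T = 0.4239 — close enough.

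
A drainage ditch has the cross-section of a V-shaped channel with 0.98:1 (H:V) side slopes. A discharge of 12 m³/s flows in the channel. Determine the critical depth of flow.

y_c = 1.98 m

At critical depth, Q² T / (g A³) = 1, i.e. A³/T = Q²/g = 12²/9.81 = 14.68.
Trying y = 2.17 m: A³/T = 23.11 — too large.
Trying y = 1.45 m: A³/T = 3.078 — too small.
Trying y = 1.98 m: A³/T = 14.61 — close enough.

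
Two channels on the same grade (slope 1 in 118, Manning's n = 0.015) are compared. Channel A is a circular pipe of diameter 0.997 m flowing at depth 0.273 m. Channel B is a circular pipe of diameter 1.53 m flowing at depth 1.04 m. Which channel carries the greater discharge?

channel B

Channel A: For a circular section of diameter D = 0.997 m at depth y = 0.273 m, the central angle is θ = 2 arccos(1 − 2y/D) = 2.203 rad. Then A = (D²/8)(θ − sin θ) = 0.1734 m² and P = Dθ/2 = 1.098 m. Hydraulic radius R = A/P = 0.1734/1.098 = 0.158 m. Q_A = (1/0.015)·0.1734·0.158^(2/3)·√0.008475 = 0.311 m³/s.
Channel B: For a circular section of diameter D = 1.53 m at depth y = 1.04 m, the central angle is θ = 2 arccos(1 − 2y/D) = 3.877 rad. Then A = (D²/8)(θ − sin θ) = 1.331 m² and P = Dθ/2 = 2.966 m. Hydraulic radius R = A/P = 1.331/2.966 = 0.4487 m. Q_B = (1/0.015)·1.331·0.4487^(2/3)·√0.008475 = 4.787 m³/s.
Q_A = 0.311 m³/s vs Q_B = 4.787 m³/s, so channel B carries more.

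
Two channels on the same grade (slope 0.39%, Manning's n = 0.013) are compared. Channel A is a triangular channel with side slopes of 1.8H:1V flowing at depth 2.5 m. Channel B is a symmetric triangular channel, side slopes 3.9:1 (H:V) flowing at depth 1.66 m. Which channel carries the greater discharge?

channel A

Channel A: For a triangular section with side slope z = 1.8: A = zy² = 1.8×2.5² = 11.25 m²; P = 2y√(1+z²) = 2×2.5×2.059 = 10.3 m. Hydraulic radius R = A/P = 11.25/10.3 = 1.093 m. Q_A = (1/0.013)·11.25·1.093^(2/3)·√0.0039 = 57.33 m³/s.
Channel B: For a triangular section with side slope z = 3.9: A = zy² = 3.9×1.66² = 10.75 m²; P = 2y√(1+z²) = 2×1.66×4.026 = 13.37 m. Hydraulic radius R = A/P = 10.75/13.37 = 0.804 m. Q_B = (1/0.013)·10.75·0.804^(2/3)·√0.0039 = 44.64 m³/s.
Q_A = 57.33 m³/s vs Q_B = 44.64 m³/s, so channel A carries more.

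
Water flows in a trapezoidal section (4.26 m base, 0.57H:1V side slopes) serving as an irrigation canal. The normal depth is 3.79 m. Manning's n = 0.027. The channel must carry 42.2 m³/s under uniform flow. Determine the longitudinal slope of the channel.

With bottom width b = 4.26 m and side slope z = 0.57: A = (b + zy)y = (4.26 + 0.57×3.79)×3.79 = 24.33 m²; P = b + 2y√(1+z²) = 4.26 + 2×3.79×1.151 = 12.98 m.
Hydraulic radius R = A/P = 24.33/12.98 = 1.874 m.
From Manning's equation, S = [nQ / (1 A R^(2/3))]² = [0.027 × 42.2 / (1 × 24.33 × 1.874^(2/3))]² = 0.000949.

S = 0.000949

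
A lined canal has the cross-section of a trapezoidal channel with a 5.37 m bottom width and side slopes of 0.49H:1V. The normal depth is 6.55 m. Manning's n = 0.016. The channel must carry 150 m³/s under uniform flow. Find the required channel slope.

With bottom width b = 5.37 m and side slope z = 0.49: A = (b + zy)y = (5.37 + 0.49×6.55)×6.55 = 56.2 m²; P = b + 2y√(1+z²) = 5.37 + 2×6.55×1.114 = 19.96 m.
Hydraulic radius R = A/P = 56.2/19.96 = 2.816 m.
From Manning's equation, S = [nQ / (1 A R^(2/3))]² = [0.016 × 150 / (1 × 56.2 × 2.816^(2/3))]² = 0.000459.

S = 0.000459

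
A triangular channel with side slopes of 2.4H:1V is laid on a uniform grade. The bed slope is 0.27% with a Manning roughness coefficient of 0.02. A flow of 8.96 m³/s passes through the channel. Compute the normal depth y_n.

y_n = 1.39 m

Manning's equation rearranged: A R^(2/3) = nQ / (1·√S) = 0.02 × 8.96 / (√0.0027) = 3.449.
Trying y = 1.75 m: A R^(2/3) = 6.375 — too large.
Trying y = 1.39 m: A R^(2/3) = 3.449 — ≈ 3.449.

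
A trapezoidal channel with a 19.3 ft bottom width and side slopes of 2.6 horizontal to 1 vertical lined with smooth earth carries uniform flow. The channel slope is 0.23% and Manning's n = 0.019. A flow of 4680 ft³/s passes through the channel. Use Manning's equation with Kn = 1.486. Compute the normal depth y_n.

y_n = 9.16 ft

Manning's equation rearranged: A R^(2/3) = nQ / (1.486·√S) = 0.019 × 4680 / (1.486 × √0.0023) = 1248.
Try y = 7.24 ft: A R^(2/3) = 766.6 — low.
Try y = 9.16 ft: A R^(2/3) = 1248 — close enough.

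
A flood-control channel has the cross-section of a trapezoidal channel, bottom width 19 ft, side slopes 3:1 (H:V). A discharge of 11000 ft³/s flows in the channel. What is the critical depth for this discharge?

At critical depth, Q² T / (g A³) = 1, i.e. A³/T = Q²/g = 11000²/32.2 = 3758000.
Trying y = 9.79 ft: A³/T = 1366000 — too small.
Trying y = 12.5 ft: A³/T = 3748000 — matches.

y_c = 12.5 ft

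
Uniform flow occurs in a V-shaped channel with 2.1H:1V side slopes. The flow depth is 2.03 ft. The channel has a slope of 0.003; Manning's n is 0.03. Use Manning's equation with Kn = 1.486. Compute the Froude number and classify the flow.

For a triangular section with side slope z = 2.1: A = zy² = 2.1×2.03² = 8.654 ft²; P = 2y√(1+z²) = 2×2.03×2.326 = 9.443 ft.
Hydraulic radius R = A/P = 8.654/9.443 = 0.9164 ft.
V = (1.486/n) R^(2/3) √S = (1.486/0.03) × 0.9164^(2/3) × √0.003 = 2.56 ft/s. Hydraulic depth D_h = A/T = 8.654/8.526 = 1.015 ft.
Froude number Fr = V/√(g·D_h) = 2.56/√(32.2×1.015) = 0.448, which is less than 1, so the flow is subcritical.

subcritical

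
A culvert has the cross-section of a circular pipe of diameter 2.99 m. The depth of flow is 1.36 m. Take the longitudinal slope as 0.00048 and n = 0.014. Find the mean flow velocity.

For a circular section of diameter D = 2.99 m at depth y = 1.36 m, the central angle is θ = 2 arccos(1 − 2y/D) = 2.961 rad. Then A = (D²/8)(θ − sin θ) = 3.108 m² and P = Dθ/2 = 4.426 m.
Hydraulic radius R = A/P = 3.108/4.426 = 0.7021 m.
From Manning's equation, V = (1/n) R^(2/3) S^(1/2) = (1/0.014) × 0.7021^(2/3) × 0.00048^(1/2) = 1.24 m/s.

V = 1.24 m/s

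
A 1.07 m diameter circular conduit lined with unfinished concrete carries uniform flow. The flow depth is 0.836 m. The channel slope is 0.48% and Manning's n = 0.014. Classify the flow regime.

For a circular section of diameter D = 1.07 m at depth y = 0.836 m, the central angle is θ = 2 arccos(1 − 2y/D) = 4.337 rad. Then A = (D²/8)(θ − sin θ) = 0.7538 m² and P = Dθ/2 = 2.32 m.
Hydraulic radius R = A/P = 0.7538/2.32 = 0.3249 m.
V = (1/n) R^(2/3) √S = (1/0.014) × 0.3249^(2/3) × √0.0048 = 2.339 m/s. Hydraulic depth D_h = A/T = 0.7538/0.8846 = 0.8521 m.
Froude number Fr = V/√(g·D_h) = 2.339/√(9.81×0.8521) = 0.809, which is less than 1, so the flow is subcritical.

subcritical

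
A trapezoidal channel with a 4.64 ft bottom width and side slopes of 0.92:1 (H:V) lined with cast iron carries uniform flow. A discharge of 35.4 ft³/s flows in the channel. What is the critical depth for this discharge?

At critical depth, Q² T / (g A³) = 1, i.e. A³/T = Q²/g = 35.4²/32.2 = 38.92.
Trying y = 0.959 ft: A³/T = 23.19 — too small.
Trying y = 1.13 ft: A³/T = 39.34 — matches.

y_c = 1.13 ft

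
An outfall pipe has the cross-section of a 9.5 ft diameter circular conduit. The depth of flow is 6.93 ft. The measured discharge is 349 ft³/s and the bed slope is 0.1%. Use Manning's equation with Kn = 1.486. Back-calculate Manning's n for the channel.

For a circular section of diameter D = 9.5 ft at depth y = 6.93 ft, the central angle is θ = 2 arccos(1 − 2y/D) = 4.095 rad. Then A = (D²/8)(θ − sin θ) = 55.4 ft² and P = Dθ/2 = 19.45 ft.
Hydraulic radius R = A/P = 55.4/19.45 = 2.848 ft.
Rearranging Manning's equation: n = (1.486/Q) A R^(2/3) S^(1/2) = (1.486/349) × 55.4 × 2.848^(2/3) × √0.001 = 0.015.

n = 0.015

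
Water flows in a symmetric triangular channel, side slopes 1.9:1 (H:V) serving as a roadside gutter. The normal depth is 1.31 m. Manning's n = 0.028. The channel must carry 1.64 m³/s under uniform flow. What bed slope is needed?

S = 0.00041

For a triangular section with side slope z = 1.9: A = zy² = 1.9×1.31² = 3.261 m²; P = 2y√(1+z²) = 2×1.31×2.147 = 5.625 m.
Hydraulic radius R = A/P = 3.261/5.625 = 0.5796 m.
From Manning's equation, S = [nQ / (1 A R^(2/3))]² = [0.028 × 1.64 / (1 × 3.261 × 0.5796^(2/3))]² = 0.00041.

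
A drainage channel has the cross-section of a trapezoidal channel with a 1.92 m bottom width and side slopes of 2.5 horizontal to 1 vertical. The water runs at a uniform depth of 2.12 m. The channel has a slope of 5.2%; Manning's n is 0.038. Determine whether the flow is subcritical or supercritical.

With bottom width b = 1.92 m and side slope z = 2.5: A = (b + zy)y = (1.92 + 2.5×2.12)×2.12 = 15.31 m²; P = b + 2y√(1+z²) = 1.92 + 2×2.12×2.693 = 13.34 m.
Hydraulic radius R = A/P = 15.31/13.34 = 1.148 m.
V = (1/n) R^(2/3) √S = (1/0.038) × 1.148^(2/3) × √0.052 = 6.578 m/s. Hydraulic depth D_h = A/T = 15.31/12.52 = 1.223 m.
Froude number Fr = V/√(g·D_h) = 6.578/√(9.81×1.223) = 1.9, which is greater than 1, so the flow is supercritical.

supercritical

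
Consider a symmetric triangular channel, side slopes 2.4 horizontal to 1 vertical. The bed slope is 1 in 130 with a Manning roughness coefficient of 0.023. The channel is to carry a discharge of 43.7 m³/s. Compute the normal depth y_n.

Manning's equation rearranged: A R^(2/3) = nQ / (1·√S) = 0.023 × 43.7 / (√0.007692) = 11.46.
At y = 2.69 m: A R^(2/3) = 20.06 — high.
At y = 1.57 m: A R^(2/3) = 4.773 — low.
At y = 2.18 m: A R^(2/3) = 11.45 — close enough.

y_n = 2.18 m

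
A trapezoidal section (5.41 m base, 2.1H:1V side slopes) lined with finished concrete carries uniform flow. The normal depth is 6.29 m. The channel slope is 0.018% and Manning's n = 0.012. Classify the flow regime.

With bottom width b = 5.41 m and side slope z = 2.1: A = (b + zy)y = (5.41 + 2.1×6.29)×6.29 = 117.1 m²; P = b + 2y√(1+z²) = 5.41 + 2×6.29×2.326 = 34.67 m.
Hydraulic radius R = A/P = 117.1/34.67 = 3.378 m.
V = (1/n) R^(2/3) √S = (1/0.012) × 3.378^(2/3) × √0.00018 = 2.517 m/s. Hydraulic depth D_h = A/T = 117.1/31.83 = 3.68 m.
Froude number Fr = V/√(g·D_h) = 2.517/√(9.81×3.68) = 0.419, which is less than 1, so the flow is subcritical.

subcritical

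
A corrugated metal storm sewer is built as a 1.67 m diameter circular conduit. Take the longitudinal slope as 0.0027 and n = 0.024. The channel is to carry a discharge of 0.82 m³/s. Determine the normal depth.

y_n = 0.638 m

Manning's equation rearranged: A R^(2/3) = nQ / (1·√S) = 0.024 × 0.82 / (√0.0027) = 0.3787.
Try y = 0.471 m: A R^(2/3) = 0.2125 — too small.
Try y = 0.728 m: A R^(2/3) = 0.4817 — too large.
Try y = 0.638 m: A R^(2/3) = 0.3789 — ≈ 0.3787.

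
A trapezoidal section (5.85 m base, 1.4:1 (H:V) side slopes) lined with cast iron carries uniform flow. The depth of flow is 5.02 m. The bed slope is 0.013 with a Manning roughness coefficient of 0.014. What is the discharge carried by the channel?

Q = 1040 m³/s

With bottom width b = 5.85 m and side slope z = 1.4: A = (b + zy)y = (5.85 + 1.4×5.02)×5.02 = 64.65 m²; P = b + 2y√(1+z²) = 5.85 + 2×5.02×1.72 = 23.12 m.
Hydraulic radius R = A/P = 64.65/23.12 = 2.796 m.
Manning's equation: Q = (1/n) A R^(2/3) S^(1/2) = (1/0.014) × 64.65 × 2.796^(2/3) × 0.013^(1/2) = 1040 m³/s.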